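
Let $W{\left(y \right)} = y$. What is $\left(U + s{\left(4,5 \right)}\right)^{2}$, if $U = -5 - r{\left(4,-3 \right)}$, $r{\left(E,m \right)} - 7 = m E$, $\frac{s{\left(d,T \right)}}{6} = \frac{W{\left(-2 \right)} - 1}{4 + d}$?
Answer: $\frac{81}{16} \approx 5.0625$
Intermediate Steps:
$s{\left(d,T \right)} = - \frac{18}{4 + d}$ ($s{\left(d,T \right)} = 6 \frac{-2 - 1}{4 + d} = 6 \left(- \frac{3}{4 + d}\right) = - \frac{18}{4 + d}$)
$r{\left(E,m \right)} = 7 + E m$ ($r{\left(E,m \right)} = 7 + m E = 7 + E m$)
$U = 0$ ($U = -5 - \left(7 + 4 \left(-3\right)\right) = -5 - \left(7 - 12\right) = -5 - -5 = -5 + 5 = 0$)
$\left(U + s{\left(4,5 \right)}\right)^{2} = \left(0 - \frac{18}{4 + 4}\right)^{2} = \left(0 - \frac{18}{8}\right)^{2} = \left(0 - \frac{9}{4}\right)^{2} = \left(- \frac{9}{4}\right)^{2} = \frac{81}{16}$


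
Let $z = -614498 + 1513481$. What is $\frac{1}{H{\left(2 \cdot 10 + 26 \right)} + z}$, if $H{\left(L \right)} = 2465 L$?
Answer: $\frac{1}{1012373} \approx 9.8778 \cdot 10^{-7}$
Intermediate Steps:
$z = 898983$
$\frac{1}{H{\left(2 \cdot 10 + 26 \right)} + z} = \frac{1}{2465 \left(2 \cdot 10 + 26\right) + 898983} = \frac{1}{2465 \left(20 + 26\right) + 898983} = \frac{1}{2465 \cdot 46 + 898983} = \frac{1}{113390 + 898983} = \frac{1}{1012373}$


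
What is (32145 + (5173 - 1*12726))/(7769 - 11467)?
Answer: -12296/1849 ≈ -6.6501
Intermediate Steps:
(32145 + (5173 - 1*12726))/(7769 - 11467) = (32145 + (5173 - 12726))/(-3698) = (32145 - 7553)*(-1/3698) = 24592*(-1/3698) = -12296/1849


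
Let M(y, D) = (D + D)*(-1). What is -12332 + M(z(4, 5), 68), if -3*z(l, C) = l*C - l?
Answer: -12468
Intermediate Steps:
z(l, C) = l/3 - C*l/3 (z(l, C) = -(l*C - l)/3 = -(C*l - l)/3 = -(-l + C*l)/3 = l/3 - C*l/3)
M(y, D) = -2*D (M(y, D) = (2*D)*(-1) = -2*D)
-12332 + M(z(4, 5), 68) = -12332 - 2*68 = -12332 - 136 = -12468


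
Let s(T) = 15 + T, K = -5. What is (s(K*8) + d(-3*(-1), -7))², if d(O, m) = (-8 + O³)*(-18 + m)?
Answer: 250000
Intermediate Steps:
d(O, m) = (-18 + m)*(-8 + O³)
(s(K*8) + d(-3*(-1), -7))² = ((15 - 5*8) + (144 - 18*(-3*(-1))³ - 8*(-7) - 7*(-3*(-1))³))² = ((15 - 40) + (144 - 18*3³ + 56 - 7*3³))² = (-25 + (144 - 18*27 + 56 - 7*27))² = (-25 + (144 - 486 + 56 - 189))² = (-25 - 475)² = (-500)² = 250000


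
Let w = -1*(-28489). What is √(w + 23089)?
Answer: √51578 ≈ 227.11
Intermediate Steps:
w = 28489
√(w + 23089) = √(28489 + 23089) = √51578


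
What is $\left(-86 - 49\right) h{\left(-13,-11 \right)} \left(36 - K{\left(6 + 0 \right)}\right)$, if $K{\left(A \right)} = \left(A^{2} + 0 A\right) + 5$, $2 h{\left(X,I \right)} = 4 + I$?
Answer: $- \frac{4725}{2} \approx -2362.5$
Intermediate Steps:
$h{\left(X,I \right)} = 2 + \frac{I}{2}$ ($h{\left(X,I \right)} = \frac{4 + I}{2} = 2 + \frac{I}{2}$)
$K{\left(A \right)} = 5 + A^{2}$ ($K{\left(A \right)} = \left(A^{2} + 0\right) + 5 = A^{2} + 5 = 5 + A^{2}$)
$\left(-86 - 49\right) h{\left(-13,-11 \right)} \left(36 - K{\left(6 + 0 \right)}\right) = \left(-86 - 49\right) \left(2 + \frac{1}{2} \left(-11\right)\right) \left(36 - \left(5 + \left(6 + 0\right)^{2}\right)\right) = - 135 \left(2 - \frac{11}{2}\right) \left(36 - \left(5 + 6^{2}\right)\right) = \left(-135\right) \left(- \frac{7}{2}\right) \left(36 - \left(5 + 36\right)\right) = \frac{945 \left(36 - 41\right)}{2} = \frac{945}{2} \left(-5\right) = - \frac{4725}{2}$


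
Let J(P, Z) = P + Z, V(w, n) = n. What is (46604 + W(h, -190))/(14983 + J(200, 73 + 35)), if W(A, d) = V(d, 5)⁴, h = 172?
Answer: 15743/5097 ≈ 3.0887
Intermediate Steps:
W(A, d) = 625 (W(A, d) = 5⁴ = 625)
(46604 + W(h, -190))/(14983 + J(200, 73 + 35)) = (46604 + 625)/(14983 + (200 + (73 + 35))) = 47229/(14983 + (200 + 108)) = 47229/(14983 + 308) = 47229/15291 = 47229*(1/15291) = 15743/5097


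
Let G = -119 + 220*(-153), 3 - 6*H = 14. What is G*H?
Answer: 371569/6 ≈ 61928.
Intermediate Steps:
H = -11/6 (H = ½ - ⅙*14 = ½ - 7/3 = -11/6 ≈ -1.8333)
G = -33779 (G = -119 - 33660 = -33779)
G*H = -33779*(-11/6) = 371569/6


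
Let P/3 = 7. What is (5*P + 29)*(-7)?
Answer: -938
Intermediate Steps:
P = 21 (P = 3*7 = 21)
(5*P + 29)*(-7) = (5*21 + 29)*(-7) = (105 + 29)*(-7) = 134*(-7) = -938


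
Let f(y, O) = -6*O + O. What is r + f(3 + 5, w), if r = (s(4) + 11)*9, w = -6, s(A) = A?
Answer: 165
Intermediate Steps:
r = 135 (r = (4 + 11)*9 = 15*9 = 135)
f(y, O) = -5*O
r + f(3 + 5, w) = 135 - 5*(-6) = 135 + 30 = 165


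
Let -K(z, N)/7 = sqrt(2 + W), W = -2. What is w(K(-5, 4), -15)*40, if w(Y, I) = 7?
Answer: 280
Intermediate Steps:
K(z, N) = 0 (K(z, N) = -7*sqrt(2 - 2) = -7*sqrt(0) = -7*0 = 0)
w(K(-5, 4), -15)*40 = 7*40 = 280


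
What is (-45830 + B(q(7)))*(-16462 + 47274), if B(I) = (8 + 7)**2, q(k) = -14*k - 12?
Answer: -1405181260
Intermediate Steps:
q(k) = -12 - 14*k
B(I) = 225 (B(I) = 15**2 = 225)
(-45830 + B(q(7)))*(-16462 + 47274) = (-45830 + 225)*(-16462 + 47274) = -45605*30812 = -1405181260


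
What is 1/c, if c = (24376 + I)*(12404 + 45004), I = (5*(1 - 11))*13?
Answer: 1/1362062208 ≈ 7.3418e-10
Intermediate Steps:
I = -650 (I = (5*(-10))*13 = -50*13 = -650)
c = 1362062208 (c = (24376 - 650)*(12404 + 45004) = 23726*57408 = 1362062208)
1/c = 1/1362062208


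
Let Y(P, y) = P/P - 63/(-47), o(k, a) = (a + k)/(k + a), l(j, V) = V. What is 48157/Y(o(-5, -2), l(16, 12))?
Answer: 2263379/110 ≈ 20576.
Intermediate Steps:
o(k, a) = 1 (o(k, a) = (a + k)/(a + k) = 1)
Y(P, y) = 110/47 (Y(P, y) = 1 - 63*(-1/47) = 1 + 63/47 = 110/47)
48157/Y(o(-5, -2), l(16, 12)) = 48157/(110/47) = 48157*(47/110) = 2263379/110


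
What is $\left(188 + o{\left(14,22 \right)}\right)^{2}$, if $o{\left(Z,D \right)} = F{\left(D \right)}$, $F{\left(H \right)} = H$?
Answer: $44100$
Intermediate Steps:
$o{\left(Z,D \right)} = D$
$\left(188 + o{\left(14,22 \right)}\right)^{2} = \left(188 + 22\right)^{2} = 210^{2} = 44100$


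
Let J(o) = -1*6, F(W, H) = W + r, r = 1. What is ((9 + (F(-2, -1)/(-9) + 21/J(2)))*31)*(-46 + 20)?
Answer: -40703/9 ≈ -4522.6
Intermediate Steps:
F(W, H) = 1 + W (F(W, H) = W + 1 = 1 + W)
J(o) = -6
((9 + (F(-2, -1)/(-9) + 21/J(2)))*31)*(-46 + 20) = ((9 + ((1 - 2)/(-9) + 21/(-6)))*31)*(-46 + 20) = ((9 + (-1*(-1/9) + 21*(-1/6)))*31)*(-26) = ((9 + (1/9 - 7/2))*31)*(-26) = ((9 - 61/18)*31)*(-26) = ((101/18)*31)*(-26) = (3131/18)*(-26) = -40703/9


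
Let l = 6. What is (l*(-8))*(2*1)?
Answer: -96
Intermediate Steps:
(l*(-8))*(2*1) = (6*(-8))*(2*1) = -48*2 = -96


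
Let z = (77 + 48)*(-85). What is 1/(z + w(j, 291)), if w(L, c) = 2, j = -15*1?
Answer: -1/10623 ≈ -9.4135e-5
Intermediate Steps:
j = -15
z = -10625 (z = 125*(-85) = -10625)
1/(z + w(j, 291)) = 1/(-10625 + 2) = 1/(-10623) = -1/10623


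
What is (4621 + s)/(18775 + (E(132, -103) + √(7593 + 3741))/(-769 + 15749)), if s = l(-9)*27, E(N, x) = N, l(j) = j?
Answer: 263500530223744/1130019364287487 - 936892*√11334/1130019364287487 ≈ 0.23318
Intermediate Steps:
s = -243 (s = -9*27 = -243)
(4621 + s)/(18775 + (E(132, -103) + √(7593 + 3741))/(-769 + 15749)) = (4621 - 243)/(18775 + (132 + √(7593 + 3741))/(-769 + 15749)) = 4378/(18775 + (132 + √11334)/14980) = 4378/(18775 + (132 + √11334)*(1/14980)) = 4378/(18775 + (33/3745 + √11334/14980)) = 4378/(70312408/3745 + √11334/14980)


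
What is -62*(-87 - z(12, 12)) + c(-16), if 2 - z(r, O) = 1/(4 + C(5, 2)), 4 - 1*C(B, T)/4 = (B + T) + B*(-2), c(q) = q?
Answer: 88001/16 ≈ 5500.1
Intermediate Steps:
C(B, T) = 16 - 4*T + 4*B (C(B, T) = 16 - 4*((B + T) + B*(-2)) = 16 - 4*((B + T) - 2*B) = 16 - 4*(T - B) = 16 + (-4*T + 4*B) = 16 - 4*T + 4*B)
z(r, O) = 63/32 (z(r, O) = 2 - 1/(4 + (16 - 4*2 + 4*5)) = 2 - 1/(4 + (16 - 8 + 20)) = 2 - 1/(4 + 28) = 2 - 1/32 = 63/32)
-62*(-87 - z(12, 12)) + c(-16) = -62*(-87 - 1*63/32) - 16 = -62*(-87 - 63/32) - 16 = -62*(-2847/32) - 16 = 88257/16 - 16 = 88001/16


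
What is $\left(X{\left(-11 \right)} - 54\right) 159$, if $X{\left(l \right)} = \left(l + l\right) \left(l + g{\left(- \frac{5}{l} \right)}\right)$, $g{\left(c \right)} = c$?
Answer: $28302$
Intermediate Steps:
$X{\left(l \right)} = 2 l \left(l - \frac{5}{l}\right)$ ($X{\left(l \right)} = \left(l + l\right) \left(l - \frac{5}{l}\right) = 2 l \left(l - \frac{5}{l}\right)$)
$\left(X{\left(-11 \right)} - 54\right) 159 = \left(\left(-10 + 2 \left(-11\right)^{2}\right) - 54\right) 159 = \left(\left(-10 + 2 \cdot 121\right) - 54\right) 159 = \left(\left(-10 + 242\right) - 54\right) 159 = \left(232 - 54\right) 159 = 178 \cdot 159 = 28302$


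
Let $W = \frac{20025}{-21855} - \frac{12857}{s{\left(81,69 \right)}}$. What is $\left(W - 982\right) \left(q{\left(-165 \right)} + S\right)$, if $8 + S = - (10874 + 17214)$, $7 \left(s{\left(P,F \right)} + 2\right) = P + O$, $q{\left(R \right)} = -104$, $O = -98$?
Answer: $- \frac{1678706400}{31} \approx -5.4152 \cdot 10^{7}$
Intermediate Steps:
$s{\left(P,F \right)} = -16 + \frac{P}{7}$ ($s{\left(P,F \right)} = -2 + \frac{P - 98}{7} = -2 + \frac{-98 + P}{7} = -2 + \left(-14 + \frac{P}{7}\right) = -16 + \frac{P}{7}$)
$W = \frac{4228618}{1457}$ ($W = \frac{20025}{-21855} - \frac{12857}{-16 + \frac{1}{7} \cdot 81} = 20025 \left(- \frac{1}{21855}\right) - \frac{12857}{-16 + \frac{81}{7}} = - \frac{1335}{1457} - \frac{12857}{- \frac{31}{7}} = - \frac{1335}{1457} - - \frac{89999}{31} = - \frac{1335}{1457} + \frac{89999}{31} = \frac{4228618}{1457} \approx 2902.3$)
$S = -28096$ ($S = -8 - \left(10874 + 17214\right) = -8 - 28088 = -28096$)
$\left(W - 982\right) \left(q{\left(-165 \right)} + S\right) = \left(\frac{4228618}{1457} - 982\right) \left(-104 - 28096\right) = \frac{2797844}{1457} \left(-28200\right) = - \frac{1678706400}{31}$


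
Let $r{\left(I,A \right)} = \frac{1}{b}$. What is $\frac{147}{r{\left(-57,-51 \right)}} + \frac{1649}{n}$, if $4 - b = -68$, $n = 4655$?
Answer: $\frac{49270169}{4655} \approx 10584.0$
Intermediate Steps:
$b = 72$ ($b = 4 - -68 = 4 + 68 = 72$)
$r{\left(I,A \right)} = \frac{1}{72}$
$\frac{147}{r{\left(-57,-51 \right)}} + \frac{1649}{n} = 147 \frac{1}{\frac{1}{72}} + \frac{1649}{4655} = 147 \cdot 72 + 1649 \cdot \frac{1}{4655} = 10584 + \frac{1649}{4655} = \frac{49270169}{4655}$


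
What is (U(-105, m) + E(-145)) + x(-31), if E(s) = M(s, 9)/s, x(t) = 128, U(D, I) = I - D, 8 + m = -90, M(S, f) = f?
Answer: 19566/145 ≈ 134.94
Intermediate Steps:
m = -98 (m = -8 - 90 = -98)
E(s) = 9/s
(U(-105, m) + E(-145)) + x(-31) = ((-98 - 1*(-105)) + 9/(-145)) + 128 = ((-98 + 105) + 9*(-1/145)) + 128 = (7 - 9/145) + 128 = 1006/145 + 128 = 19566/145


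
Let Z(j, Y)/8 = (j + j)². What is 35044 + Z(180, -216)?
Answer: 1071844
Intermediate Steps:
Z(j, Y) = 32*j² (Z(j, Y) = 8*(j + j)² = 8*(2*j)² = 8*(4*j²) = 32*j²)
35044 + Z(180, -216) = 35044 + 32*180² = 35044 + 32*32400 = 35044 + 1036800 = 1071844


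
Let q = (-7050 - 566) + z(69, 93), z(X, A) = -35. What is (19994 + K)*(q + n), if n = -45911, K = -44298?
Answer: 1301770848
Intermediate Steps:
q = -7651 (q = (-7050 - 566) - 35 = -7616 - 35 = -7651)
(19994 + K)*(q + n) = (19994 - 44298)*(-7651 - 45911) = -24304*(-53562) = 1301770848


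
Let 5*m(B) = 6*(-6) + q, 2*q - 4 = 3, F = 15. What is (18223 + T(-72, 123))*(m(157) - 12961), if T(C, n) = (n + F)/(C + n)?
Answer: -8035622595/34 ≈ -2.3634e+8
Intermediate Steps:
q = 7/2 (q = 2 + (½)*3 = 2 + 3/2 = 7/2 ≈ 3.5000)
T(C, n) = (15 + n)/(C + n) (T(C, n) = (n + 15)/(C + n) = (15 + n)/(C + n))
m(B) = -13/2 (m(B) = (6*(-6) + 7/2)/5 = (-36 + 7/2)/5 = (⅕)*(-65/2) = -13/2)
(18223 + T(-72, 123))*(m(157) - 12961) = (18223 + (15 + 123)/(-72 + 123))*(-13/2 - 12961) = (18223 + 138/51)*(-25935/2) = (18223 + (1/51)*138)*(-25935/2) = (18223 + 46/17)*(-25935/2) = (309837/17)*(-25935/2) = -8035622595/34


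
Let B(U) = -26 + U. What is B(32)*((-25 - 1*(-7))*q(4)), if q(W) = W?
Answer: -432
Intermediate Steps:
B(32)*((-25 - 1*(-7))*q(4)) = (-26 + 32)*((-25 - 1*(-7))*4) = 6*((-25 + 7)*4) = 6*(-18*4) = 6*(-72) = -432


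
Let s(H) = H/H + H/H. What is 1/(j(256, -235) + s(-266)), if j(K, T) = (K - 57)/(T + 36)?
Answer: 1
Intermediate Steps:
s(H) = 2 (s(H) = 1 + 1 = 2)
j(K, T) = (-57 + K)/(36 + T)
1/(j(256, -235) + s(-266)) = 1/((-57 + 256)/(36 - 235) + 2) = 1/(199/(-199) + 2) = 1/(-1/199*199 + 2) = 1/(-1 + 2) = 1/1 = 1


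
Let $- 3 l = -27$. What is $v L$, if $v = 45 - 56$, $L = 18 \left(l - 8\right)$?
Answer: $-198$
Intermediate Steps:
$l = 9$ ($l = \left(- \frac{1}{3}\right) \left(-27\right) = 9$)
$L = 18$ ($L = 18 \left(9 - 8\right) = 18 \cdot 1 = 18$)
$v = -11$
$v L = \left(-11\right) 18 = -198$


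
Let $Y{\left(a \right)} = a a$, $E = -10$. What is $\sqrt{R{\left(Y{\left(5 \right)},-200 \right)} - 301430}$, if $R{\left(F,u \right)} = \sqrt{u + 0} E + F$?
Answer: $\sqrt{-301405 - 100 i \sqrt{2}} \approx 0.129 - 549.0 i$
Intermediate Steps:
$Y{\left(a \right)} = a^{2}$
$R{\left(F,u \right)} = F - 10 \sqrt{u}$ ($R{\left(F,u \right)} = \sqrt{u + 0} \left(-10\right) + F = \sqrt{u} \left(-10\right) + F = - 10 \sqrt{u} + F = F - 10 \sqrt{u}$)
$\sqrt{R{\left(Y{\left(5 \right)},-200 \right)} - 301430} = \sqrt{\left(5^{2} - 10 \sqrt{-200}\right) - 301430} = \sqrt{\left(25 - 10 \cdot 10 i \sqrt{2}\right) - 301430} = \sqrt{\left(25 - 100 i \sqrt{2}\right) - 301430} = \sqrt{-301405 - 100 i \sqrt{2}}$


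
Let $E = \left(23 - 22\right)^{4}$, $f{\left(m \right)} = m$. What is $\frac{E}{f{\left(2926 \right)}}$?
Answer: $\frac{1}{2926} \approx 0.00034176$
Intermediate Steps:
$E = 1$ ($E = \left(23 - 22\right)^{4} = 1^{4} = 1$)
$\frac{E}{f{\left(2926 \right)}} = 1 \cdot \frac{1}{2926} = \frac{1}{2926}$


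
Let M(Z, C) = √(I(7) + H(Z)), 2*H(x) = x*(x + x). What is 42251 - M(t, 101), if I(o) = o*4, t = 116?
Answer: 42251 - 2*√3371 ≈ 42135.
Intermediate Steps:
I(o) = 4*o
H(x) = x² (H(x) = (x*(x + x))/2 = (x*(2*x))/2 = (2*x²)/2 = x²)
M(Z, C) = √(28 + Z²) (M(Z, C) = √(4*7 + Z²) = √(28 + Z²))
42251 - M(t, 101) = 42251 - √(28 + 116²) = 42251 - √(28 + 13456) = 42251 - √13484 = 42251 - 2*√3371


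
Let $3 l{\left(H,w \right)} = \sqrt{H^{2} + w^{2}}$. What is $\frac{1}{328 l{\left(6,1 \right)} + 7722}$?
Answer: $\frac{34749}{266341474} - \frac{246 \sqrt{37}}{133170737} \approx 0.00011923$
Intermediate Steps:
$l{\left(H,w \right)} = \frac{\sqrt{H^{2} + w^{2}}}{3}$
$\frac{1}{328 l{\left(6,1 \right)} + 7722} = \frac{1}{328 \frac{\sqrt{6^{2} + 1^{2}}}{3} + 7722} = \frac{1}{328 \frac{\sqrt{36 + 1}}{3} + 7722} = \frac{1}{328 \frac{\sqrt{37}}{3} + 7722} = \frac{1}{\frac{328 \sqrt{37}}{3} + 7722} = \frac{1}{7722 + \frac{328 \sqrt{37}}{3}}$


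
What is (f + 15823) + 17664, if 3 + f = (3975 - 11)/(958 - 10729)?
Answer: 327168200/9771 ≈ 33484.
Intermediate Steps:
f = -33277/9771 (f = -3 + (3975 - 11)/(958 - 10729) = -3 + 3964/(-9771) = -3 + 3964*(-1/9771) = -3 - 3964/9771 = -33277/9771 ≈ -3.4057)
(f + 15823) + 17664 = (-33277/9771 + 15823) + 17664 = 154573256/9771 + 17664 = 327168200/9771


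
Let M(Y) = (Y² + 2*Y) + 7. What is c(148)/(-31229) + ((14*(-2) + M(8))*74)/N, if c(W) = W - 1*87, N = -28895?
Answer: -138108409/902361955 ≈ -0.15305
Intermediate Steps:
M(Y) = 7 + Y² + 2*Y
c(W) = -87 + W (c(W) = W - 87 = -87 + W)
c(148)/(-31229) + ((14*(-2) + M(8))*74)/N = (-87 + 148)/(-31229) + ((14*(-2) + (7 + 8² + 2*8))*74)/(-28895) = 61*(-1/31229) + ((-28 + (7 + 64 + 16))*74)*(-1/28895) = -61/31229 + ((-28 + 87)*74)*(-1/28895) = -61/31229 + (59*74)*(-1/28895) = -61/31229 + 4366*(-1/28895) = -61/31229 - 4366/28895 = -138108409/902361955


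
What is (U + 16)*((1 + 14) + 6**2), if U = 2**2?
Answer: 1020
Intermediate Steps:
U = 4
(U + 16)*((1 + 14) + 6**2) = (4 + 16)*((1 + 14) + 6**2) = 20*(15 + 36) = 20*51 = 1020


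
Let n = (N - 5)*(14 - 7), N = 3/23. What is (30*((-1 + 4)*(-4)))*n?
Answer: 282240/23 ≈ 12271.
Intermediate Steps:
N = 3/23 (N = 3*(1/23) = 3/23 ≈ 0.13043)
n = -784/23 (n = (3/23 - 5)*(14 - 7) = -112/23*7 = -784/23 ≈ -34.087)
(30*((-1 + 4)*(-4)))*n = (30*((-1 + 4)*(-4)))*(-784/23) = (30*(3*(-4)))*(-784/23) = (30*(-12))*(-784/23) = -360*(-784/23) = 282240/23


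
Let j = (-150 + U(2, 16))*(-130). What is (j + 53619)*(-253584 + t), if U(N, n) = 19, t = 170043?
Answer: -5902088109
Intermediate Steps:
j = 17030 (j = (-150 + 19)*(-130) = -131*(-130) = 17030)
(j + 53619)*(-253584 + t) = (17030 + 53619)*(-253584 + 170043) = 70649*(-83541) = -5902088109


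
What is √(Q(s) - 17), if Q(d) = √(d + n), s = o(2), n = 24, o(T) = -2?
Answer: √(-17 + √22) ≈ 3.5085*I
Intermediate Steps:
s = -2
Q(d) = √(24 + d) (Q(d) = √(d + 24) = √(24 + d))
√(Q(s) - 17) = √(√(24 - 2) - 17) = √(√22 - 17) = √(-17 + √22)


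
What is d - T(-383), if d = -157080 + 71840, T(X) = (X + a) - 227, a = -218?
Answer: -84412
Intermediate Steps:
T(X) = -445 + X (T(X) = (X - 218) - 227 = (-218 + X) - 227 = -445 + X)
d = -85240
d - T(-383) = -85240 - (-445 - 383) = -85240 - 1*(-828) = -85240 + 828 = -84412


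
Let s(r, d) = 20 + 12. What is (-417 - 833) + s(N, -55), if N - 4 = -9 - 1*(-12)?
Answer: -1218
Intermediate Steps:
N = 7 (N = 4 + (-9 - 1*(-12)) = 4 + (-9 + 12) = 4 + 3 = 7)
s(r, d) = 32
(-417 - 833) + s(N, -55) = (-417 - 833) + 32 = -1250 + 32 = -1218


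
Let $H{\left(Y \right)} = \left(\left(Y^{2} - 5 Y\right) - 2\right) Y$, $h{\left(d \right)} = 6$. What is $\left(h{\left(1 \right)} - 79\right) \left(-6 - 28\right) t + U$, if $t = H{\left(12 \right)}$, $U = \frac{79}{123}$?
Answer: $\frac{300401503}{123} \approx 2.4423 \cdot 10^{6}$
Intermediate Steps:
$U = \frac{79}{123}$ ($U = 79 \cdot \frac{1}{123} = \frac{79}{123} \approx 0.64228$)
$H{\left(Y \right)} = Y \left(-2 + Y^{2} - 5 Y\right)$ ($H{\left(Y \right)} = \left(-2 + Y^{2} - 5 Y\right) Y = Y \left(-2 + Y^{2} - 5 Y\right)$)
$t = 984$ ($t = 12 \left(-2 + 12^{2} - 60\right) = 12 \left(-2 + 144 - 60\right) = 12 \cdot 82 = 984$)
$\left(h{\left(1 \right)} - 79\right) \left(-6 - 28\right) t + U = \left(6 - 79\right) \left(-6 - 28\right) 984 + \frac{79}{123} = \left(-73\right) \left(-34\right) 984 + \frac{79}{123} = 2482 \cdot 984 + \frac{79}{123} = 2442288 + \frac{79}{123} = \frac{300401503}{123}$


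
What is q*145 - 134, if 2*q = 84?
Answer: 5956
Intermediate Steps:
q = 42 (q = (½)*84 = 42)
q*145 - 134 = 42*145 - 134 = 6090 - 134 = 5956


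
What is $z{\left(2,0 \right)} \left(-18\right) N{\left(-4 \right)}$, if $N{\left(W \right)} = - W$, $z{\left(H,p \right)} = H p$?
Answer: $0$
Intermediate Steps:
$z{\left(2,0 \right)} \left(-18\right) N{\left(-4 \right)} = 2 \cdot 0 \left(-18\right) \left(\left(-1\right) \left(-4\right)\right) = 0 \left(-18\right) 4 = 0 \cdot 4 = 0$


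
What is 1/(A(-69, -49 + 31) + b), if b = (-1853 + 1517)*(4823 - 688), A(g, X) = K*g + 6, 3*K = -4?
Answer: -1/1389262 ≈ -7.1981e-7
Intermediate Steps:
K = -4/3 (K = (⅓)*(-4) = -4/3 ≈ -1.3333)
A(g, X) = 6 - 4*g/3 (A(g, X) = -4*g/3 + 6 = 6 - 4*g/3)
b = -1389360 (b = -336*4135 = -1389360)
1/(A(-69, -49 + 31) + b) = 1/((6 - 4/3*(-69)) - 1389360) = 1/((6 + 92) - 1389360) = 1/(98 - 1389360) = 1/(-1389262) = -1/1389262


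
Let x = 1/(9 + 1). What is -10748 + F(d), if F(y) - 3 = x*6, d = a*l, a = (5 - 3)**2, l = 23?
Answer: -53722/5 ≈ -10744.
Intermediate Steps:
a = 4 (a = 2**2 = 4)
x = 1/10 ≈ 0.10000
d = 92 (d = 4*23 = 92)
F(y) = 18/5 (F(y) = 3 + (1/10)*6 = 3 + 3/5 = 18/5)
-10748 + F(d) = -10748 + 18/5 = -53722/5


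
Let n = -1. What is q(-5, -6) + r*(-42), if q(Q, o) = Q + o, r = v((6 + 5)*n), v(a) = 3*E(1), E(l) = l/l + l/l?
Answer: -263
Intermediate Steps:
E(l) = 2 (E(l) = 1 + 1 = 2)
v(a) = 6 (v(a) = 3*2 = 6)
r = 6
q(-5, -6) + r*(-42) = (-5 - 6) + 6*(-42) = -11 - 252 = -263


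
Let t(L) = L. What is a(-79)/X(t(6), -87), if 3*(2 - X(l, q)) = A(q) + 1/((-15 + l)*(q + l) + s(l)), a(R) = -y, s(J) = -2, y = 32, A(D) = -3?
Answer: -34896/3271 ≈ -10.668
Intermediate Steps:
a(R) = -32 (a(R) = -1*32 = -32)
X(l, q) = 3 - 1/(3*(-2 + (-15 + l)*(l + q))) (X(l, q) = 2 - (-3 + 1/((-15 + l)*(q + l) - 2))/3 = 2 - (-3 + 1/((-15 + l)*(l + q) - 2))/3 = 2 - (-3 + 1/(-2 + (-15 + l)*(l + q)))/3 = 2 + (1 - 1/(3*(-2 + (-15 + l)*(l + q)))) = 3 - 1/(3*(-2 + (-15 + l)*(l + q))))
a(-79)/X(t(6), -87) = -32*(2 - 1*6**2 + 15*6 + 15*(-87) - 1*6*(-87))/(19/3 - 3*6**2 + 45*6 + 45*(-87) - 3*6*(-87)) = -32*(2 - 1*36 + 90 - 1305 + 522)/(19/3 - 3*36 + 270 - 3915 + 1566) = -32*(2 - 36 + 90 - 1305 + 522)/(19/3 - 108 + 270 - 3915 + 1566) = -32/(-6542/3/(-727)) = -32/((-1/727*(-6542/3))) = -32/6542/2181 = -32*2181/6542 = -34896/3271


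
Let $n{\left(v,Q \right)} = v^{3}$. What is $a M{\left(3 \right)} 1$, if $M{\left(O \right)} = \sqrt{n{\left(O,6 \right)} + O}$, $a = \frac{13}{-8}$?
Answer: $- \frac{13 \sqrt{30}}{8} \approx -8.9005$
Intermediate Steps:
$a = - \frac{13}{8}$ ($a = 13 \left(- \frac{1}{8}\right) = - \frac{13}{8} \approx -1.625$)
$M{\left(O \right)} = \sqrt{O + O^{3}}$ ($M{\left(O \right)} = \sqrt{O^{3} + O} = \sqrt{O + O^{3}}$)
$a M{\left(3 \right)} 1 = - \frac{13 \sqrt{3 + 3^{3}}}{8} \cdot 1 = - \frac{13 \sqrt{3 + 27}}{8} \cdot 1 = - \frac{13 \sqrt{30}}{8} \cdot 1 = - \frac{13 \sqrt{30}}{8}$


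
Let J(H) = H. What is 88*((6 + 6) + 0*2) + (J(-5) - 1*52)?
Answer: 999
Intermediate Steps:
88*((6 + 6) + 0*2) + (J(-5) - 1*52) = 88*((6 + 6) + 0*2) + (-5 - 1*52) = 88*(12 + 0) + (-5 - 52) = 88*12 - 57 = 1056 - 57 = 999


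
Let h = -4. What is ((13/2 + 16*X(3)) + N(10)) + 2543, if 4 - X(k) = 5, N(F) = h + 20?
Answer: 5099/2 ≈ 2549.5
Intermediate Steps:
N(F) = 16 (N(F) = -4 + 20 = 16)
X(k) = -1 (X(k) = 4 - 1*5 = 4 - 5 = -1)
((13/2 + 16*X(3)) + N(10)) + 2543 = ((13/2 + 16*(-1)) + 16) + 2543 = ((13*(½) - 16) + 16) + 2543 = ((13/2 - 16) + 16) + 2543 = (-19/2 + 16) + 2543 = 13/2 + 2543 = 5099/2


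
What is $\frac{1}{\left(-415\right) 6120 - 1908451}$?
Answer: $- \frac{1}{4448251} \approx -2.2481 \cdot 10^{-7}$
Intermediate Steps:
$\frac{1}{\left(-415\right) 6120 - 1908451} = \frac{1}{-2539800 - 1908451} = \frac{1}{-4448251} = - \frac{1}{4448251}$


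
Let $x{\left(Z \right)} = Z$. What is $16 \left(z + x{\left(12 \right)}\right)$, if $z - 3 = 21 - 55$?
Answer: $-304$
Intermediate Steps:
$z = -31$ ($z = 3 + \left(21 - 55\right) = 3 - 34 = -31$)
$16 \left(z + x{\left(12 \right)}\right) = 16 \left(-31 + 12\right) = 16 \left(-19\right) = -304$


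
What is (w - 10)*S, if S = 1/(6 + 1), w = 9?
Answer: -1/7 ≈ -0.14286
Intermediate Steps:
S = 1/7 ≈ 0.14286
(w - 10)*S = (9 - 10)*(1/7) = -1*1/7 = -1/7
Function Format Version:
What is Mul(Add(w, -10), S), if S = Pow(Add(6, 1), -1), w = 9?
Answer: Rational(-1, 7) ≈ -0.14286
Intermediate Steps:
S = Rational(1, 7) (S = Pow(7, -1) = Rational(1, 7) ≈ 0.14286)
Mul(Add(w, -10), S) = Mul(Add(9, -10), Rational(1, 7)) = Mul(-1, Rational(1, 7)) = Rational(-1, 7)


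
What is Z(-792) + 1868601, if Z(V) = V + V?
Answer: 1867017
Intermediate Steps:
Z(V) = 2*V
Z(-792) + 1868601 = 2*(-792) + 1868601 = -1584 + 1868601 = 1867017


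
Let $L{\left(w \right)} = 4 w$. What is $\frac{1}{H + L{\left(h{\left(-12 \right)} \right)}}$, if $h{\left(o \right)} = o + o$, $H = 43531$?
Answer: $\frac{1}{43435} \approx 2.3023 \cdot 10^{-5}$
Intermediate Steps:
$h{\left(o \right)} = 2 o$
$\frac{1}{H + L{\left(h{\left(-12 \right)} \right)}} = \frac{1}{43531 + 4 \cdot 2 \left(-12\right)} = \frac{1}{43531 + 4 \left(-24\right)} = \frac{1}{43531 - 96} = \frac{1}{43435}$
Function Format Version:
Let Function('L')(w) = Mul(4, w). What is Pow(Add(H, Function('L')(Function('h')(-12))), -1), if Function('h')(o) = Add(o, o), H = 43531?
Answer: Rational(1, 43435) ≈ 2.3023e-5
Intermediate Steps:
Function('h')(o) = Mul(2, o)
Pow(Add(H, Function('L')(Function('h')(-12))), -1) = Pow(Add(43531, Mul(4, Mul(2, -12))), -1) = Pow(Add(43531, Mul(4, -24)), -1) = Pow(Add(43531, -96), -1) = Pow(43435, -1) = Rational(1, 43435)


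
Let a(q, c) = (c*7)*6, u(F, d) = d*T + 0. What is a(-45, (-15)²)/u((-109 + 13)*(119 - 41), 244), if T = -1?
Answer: -4725/122 ≈ -38.729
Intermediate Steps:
u(F, d) = -d (u(F, d) = d*(-1) + 0 = -d + 0 = -d)
a(q, c) = 42*c (a(q, c) = (7*c)*6 = 42*c)
a(-45, (-15)²)/u((-109 + 13)*(119 - 41), 244) = (42*(-15)²)/((-1*244)) = (42*225)/(-244) = 9450*(-1/244) = -4725/122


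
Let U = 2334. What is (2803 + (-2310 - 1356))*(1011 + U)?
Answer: -2886735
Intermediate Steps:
(2803 + (-2310 - 1356))*(1011 + U) = (2803 + (-2310 - 1356))*(1011 + 2334) = (2803 - 3666)*3345 = -863*3345 = -2886735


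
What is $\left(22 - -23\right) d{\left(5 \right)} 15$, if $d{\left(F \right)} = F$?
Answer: $3375$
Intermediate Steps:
$\left(22 - -23\right) d{\left(5 \right)} 15 = \left(22 - -23\right) 5 \cdot 15 = \left(22 + 23\right) 5 \cdot 15 = 45 \cdot 5 \cdot 15 = 225 \cdot 15 = 3375$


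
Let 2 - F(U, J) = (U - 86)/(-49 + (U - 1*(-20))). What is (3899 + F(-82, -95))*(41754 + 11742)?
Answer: 7718456376/37 ≈ 2.0861e+8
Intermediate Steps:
F(U, J) = 2 - (-86 + U)/(-29 + U) (F(U, J) = 2 - (U - 86)/(-49 + (U - 1*(-20))) = 2 - (-86 + U)/(-49 + (U + 20)) = 2 - (-86 + U)/(-49 + (20 + U)) = 2 - (-86 + U)/(-29 + U))
(3899 + F(-82, -95))*(41754 + 11742) = (3899 + (28 - 82)/(-29 - 82))*(41754 + 11742) = (3899 - 54/(-111))*53496 = (3899 - 1/111*(-54))*53496 = (3899 + 18/37)*53496 = (144281/37)*53496 = 7718456376/37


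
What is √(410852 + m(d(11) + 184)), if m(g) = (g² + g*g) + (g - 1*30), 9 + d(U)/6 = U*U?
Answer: 5*√75086 ≈ 1370.1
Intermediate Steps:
d(U) = -54 + 6*U² (d(U) = -54 + 6*(U*U) = -54 + 6*U²)
m(g) = -30 + g + 2*g² (m(g) = (g² + g²) + (g - 30) = 2*g² + (-30 + g) = -30 + g + 2*g²)
√(410852 + m(d(11) + 184)) = √(410852 + (-30 + ((-54 + 6*11²) + 184) + 2*((-54 + 6*11²) + 184)²)) = √(410852 + (-30 + ((-54 + 6*121) + 184) + 2*((-54 + 6*121) + 184)²)) = √(410852 + (-30 + ((-54 + 726) + 184) + 2*((-54 + 726) + 184)²)) = √(410852 + (-30 + (672 + 184) + 2*(672 + 184)²)) = √(410852 + (-30 + 856 + 2*856²)) = √(410852 + (-30 + 856 + 2*732736)) = √(410852 + (-30 + 856 + 1465472)) = √(410852 + 1466298) = √1877150 = 5*√75086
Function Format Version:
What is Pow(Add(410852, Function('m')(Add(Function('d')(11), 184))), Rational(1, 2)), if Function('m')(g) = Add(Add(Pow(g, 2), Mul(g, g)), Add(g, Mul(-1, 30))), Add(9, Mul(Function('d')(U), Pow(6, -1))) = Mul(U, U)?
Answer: Mul(5, Pow(75086, Rational(1, 2))) ≈ 1370.1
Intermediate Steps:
Function('d')(U) = Add(-54, Mul(6, Pow(U, 2))) (Function('d')(U) = Add(-54, Mul(6, Mul(U, U))) = Add(-54, Mul(6, Pow(U, 2))))
Function('m')(g) = Add(-30, g, Mul(2, Pow(g, 2))) (Function('m')(g) = Add(Add(Pow(g, 2), Pow(g, 2)), Add(g, -30)) = Add(Mul(2, Pow(g, 2)), Add(-30, g)) = Add(-30, g, Mul(2, Pow(g, 2))))
Pow(Add(410852, Function('m')(Add(Function('d')(11), 184))), Rational(1, 2)) = Pow(Add(410852, Add(-30, Add(Add(-54, Mul(6, Pow(11, 2))), 184), Mul(2, Pow(Add(Add(-54, Mul(6, Pow(11, 2))), 184), 2)))), Rational(1, 2)) = Pow(Add(410852, Add(-30, Add(Add(-54, Mul(6, 121)), 184), Mul(2, Pow(Add(Add(-54, Mul(6, 121)), 184), 2)))), Rational(1, 2)) = Pow(Add(410852, Add(-30, Add(Add(-54, 726), 184), Mul(2, Pow(Add(Add(-54, 726), 184), 2)))), Rational(1, 2)) = Pow(Add(410852, Add(-30, Add(672, 184), Mul(2, Pow(Add(672, 184), 2)))), Rational(1, 2)) = Pow(Add(410852, Add(-30, 856, Mul(2, Pow(856, 2)))), Rational(1, 2)) = Pow(Add(410852, Add(-30, 856, Mul(2, 732736))), Rational(1, 2)) = Pow(Add(410852, Add(-30, 856, 1465472)), Rational(1, 2)) = Pow(Add(410852, 1466298), Rational(1, 2)) = Pow(1877150, Rational(1, 2)) = Mul(5, Pow(75086, Rational(1, 2)))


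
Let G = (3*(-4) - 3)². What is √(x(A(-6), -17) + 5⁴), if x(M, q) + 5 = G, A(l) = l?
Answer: 13*√5 ≈ 29.069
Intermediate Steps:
G = 225 (G = (-12 - 3)² = (-15)² = 225)
x(M, q) = 220 (x(M, q) = -5 + 225 = 220)
√(x(A(-6), -17) + 5⁴) = √(220 + 5⁴) = √(220 + 625) = √845 = 13*√5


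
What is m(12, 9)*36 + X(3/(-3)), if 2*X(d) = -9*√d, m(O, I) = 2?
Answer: 72 - 9*I/2 ≈ 72.0 - 4.5*I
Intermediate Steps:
X(d) = -9*√d/2 (X(d) = (-9*√d)/2 = -9*√d/2)
m(12, 9)*36 + X(3/(-3)) = 2*36 - 9*√3*(I*√3/3)/2 = 72 - 9*I/2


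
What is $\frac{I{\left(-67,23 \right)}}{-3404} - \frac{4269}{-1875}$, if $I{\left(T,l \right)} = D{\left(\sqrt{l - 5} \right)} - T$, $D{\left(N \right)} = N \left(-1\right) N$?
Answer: $\frac{4813267}{2127500} \approx 2.2624$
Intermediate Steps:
$D{\left(N \right)} = - N^{2}$ ($D{\left(N \right)} = - N N = - N^{2}$)
$I{\left(T,l \right)} = 5 - T - l$ ($I{\left(T,l \right)} = - \left(\sqrt{l - 5}\right)^{2} - T = - \left(\sqrt{-5 + l}\right)^{2} - T = - (-5 + l) - T = \left(5 - l\right) - T = 5 - T - l$)
$\frac{I{\left(-67,23 \right)}}{-3404} - \frac{4269}{-1875} = \frac{5 - -67 - 23}{-3404} - \frac{4269}{-1875} = \left(5 + 67 - 23\right) \left(- \frac{1}{3404}\right) - - \frac{1423}{625} = 49 \left(- \frac{1}{3404}\right) + \frac{1423}{625} = - \frac{49}{3404} + \frac{1423}{625} = \frac{4813267}{2127500}$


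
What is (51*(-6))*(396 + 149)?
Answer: -166770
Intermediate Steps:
(51*(-6))*(396 + 149) = -306*545 = -166770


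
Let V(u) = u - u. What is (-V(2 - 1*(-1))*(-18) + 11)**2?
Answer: 121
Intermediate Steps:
V(u) = 0
(-V(2 - 1*(-1))*(-18) + 11)**2 = (-1*0*(-18) + 11)**2 = (0*(-18) + 11)**2 = (0 + 11)**2 = 11**2 = 121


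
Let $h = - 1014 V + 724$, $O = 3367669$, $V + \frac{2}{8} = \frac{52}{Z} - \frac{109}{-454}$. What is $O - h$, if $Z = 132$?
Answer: $\frac{16816468013}{4994} \approx 3.3673 \cdot 10^{6}$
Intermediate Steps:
$V = \frac{11507}{29964}$ ($V = - \frac{1}{4} + \left(\frac{52}{132} - \frac{109}{-454}\right) = - \frac{1}{4} + \left(52 \cdot \frac{1}{132} - - \frac{109}{454}\right) = - \frac{1}{4} + \left(\frac{13}{33} + \frac{109}{454}\right) = - \frac{1}{4} + \frac{9499}{14982} = \frac{11507}{29964} \approx 0.38403$)
$h = \frac{1670973}{4994}$ ($h = \left(-1014\right) \frac{11507}{29964} + 724 = - \frac{1944683}{4994} + 724 = \frac{1670973}{4994} \approx 334.6$)
$O - h = 3367669 - \frac{1670973}{4994} = \frac{16816468013}{4994}$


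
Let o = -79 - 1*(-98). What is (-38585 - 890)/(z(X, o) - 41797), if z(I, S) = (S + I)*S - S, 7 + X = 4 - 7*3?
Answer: 39475/41911 ≈ 0.94188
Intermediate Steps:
X = -24 (X = -7 + (4 - 7*3) = -7 + (4 - 21) = -7 - 17 = -24)
o = 19 (o = -79 + 98 = 19)
z(I, S) = -S + S*(I + S) (z(I, S) = (I + S)*S - S = S*(I + S) - S = -S + S*(I + S))
(-38585 - 890)/(z(X, o) - 41797) = (-38585 - 890)/(19*(-1 - 24 + 19) - 41797) = -39475/(19*(-6) - 41797) = -39475/(-114 - 41797) = -39475/(-41911) = -39475*(-1/41911) = 39475/41911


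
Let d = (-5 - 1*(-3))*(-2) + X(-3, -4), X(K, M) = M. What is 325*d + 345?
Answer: 345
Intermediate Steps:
d = 0 (d = (-5 - 1*(-3))*(-2) - 4 = (-5 + 3)*(-2) - 4 = -2*(-2) - 4 = 4 - 4 = 0)
325*d + 345 = 325*0 + 345 = 0 + 345 = 345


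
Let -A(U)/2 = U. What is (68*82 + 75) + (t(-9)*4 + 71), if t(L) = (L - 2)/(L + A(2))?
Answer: 74430/13 ≈ 5725.4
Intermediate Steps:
A(U) = -2*U
t(L) = (-2 + L)/(-4 + L) (t(L) = (L - 2)/(L - 2*2) = (-2 + L)/(L - 4) = (-2 + L)/(-4 + L))
(68*82 + 75) + (t(-9)*4 + 71) = (68*82 + 75) + (((-2 - 9)/(-4 - 9))*4 + 71) = (5576 + 75) + ((-11/(-13))*4 + 71) = 5651 + (-1/13*(-11)*4 + 71) = 5651 + ((11/13)*4 + 71) = 5651 + (44/13 + 71) = 5651 + 967/13 = 74430/13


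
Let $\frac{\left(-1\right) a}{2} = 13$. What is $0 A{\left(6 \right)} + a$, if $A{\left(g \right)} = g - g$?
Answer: $-26$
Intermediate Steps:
$a = -26$ ($a = \left(-2\right) 13 = -26$)
$A{\left(g \right)} = 0$
$0 A{\left(6 \right)} + a = 0 \cdot 0 - 26 = 0 - 26 = -26$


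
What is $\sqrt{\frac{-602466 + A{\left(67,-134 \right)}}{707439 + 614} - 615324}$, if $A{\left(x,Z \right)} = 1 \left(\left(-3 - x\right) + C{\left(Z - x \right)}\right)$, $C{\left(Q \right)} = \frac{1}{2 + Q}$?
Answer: $\frac{i \sqrt{12216369004782681472471}}{140902547} \approx 784.43 i$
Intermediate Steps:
$A{\left(x,Z \right)} = -3 + \frac{1}{2 + Z - x} - x$ ($A{\left(x,Z \right)} = 1 \left(\left(-3 - x\right) + \frac{1}{2 + \left(Z - x\right)}\right) = 1 \left(\left(-3 - x\right) + \frac{1}{2 + Z - x}\right) = 1 \left(-3 + \frac{1}{2 + Z - x} - x\right) = -3 + \frac{1}{2 + Z - x} - x$)
$\sqrt{\frac{-602466 + A{\left(67,-134 \right)}}{707439 + 614} - 615324} = \sqrt{\frac{-602466 + \frac{1 - \left(3 + 67\right) \left(2 - 134 - 67\right)}{2 - 134 - 67}}{707439 + 614} - 615324} = \sqrt{\frac{-602466 + \frac{1 - 70 \left(2 - 134 - 67\right)}{2 - 134 - 67}}{708053} - 615324} = \sqrt{\left(-602466 + \frac{1 - 70 \left(-199\right)}{-199}\right) \frac{1}{708053} - 615324} = \sqrt{\left(-602466 - \frac{1 + 13930}{199}\right) \frac{1}{708053} - 615324} = \sqrt{\left(-602466 - \frac{13931}{199}\right) \frac{1}{708053} - 615324} = \sqrt{\left(- \frac{119904665}{199}\right) \frac{1}{708053} - 615324} = \sqrt{- \frac{119904665}{140902547} - 615324} = \sqrt{- \frac{86700838734893}{140902547}} = \frac{i \sqrt{12216369004782681472471}}{140902547}$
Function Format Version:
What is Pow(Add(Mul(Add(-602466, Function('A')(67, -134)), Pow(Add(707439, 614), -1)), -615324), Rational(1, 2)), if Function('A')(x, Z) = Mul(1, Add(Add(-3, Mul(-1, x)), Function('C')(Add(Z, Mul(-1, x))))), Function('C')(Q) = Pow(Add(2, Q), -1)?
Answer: Mul(Rational(1, 140902547), I, Pow(12216369004782681472471, Rational(1, 2))) ≈ Mul(784.43, I)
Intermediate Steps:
Function('A')(x, Z) = Add(-3, Pow(Add(2, Z, Mul(-1, x)), -1), Mul(-1, x)) (Function('A')(x, Z) = Mul(1, Add(Add(-3, Mul(-1, x)), Pow(Add(2, Add(Z, Mul(-1, x))), -1))) = Mul(1, Add(Add(-3, Mul(-1, x)), Pow(Add(2, Z, Mul(-1, x)), -1))) = Mul(1, Add(-3, Pow(Add(2, Z, Mul(-1, x)), -1), Mul(-1, x))) = Add(-3, Pow(Add(2, Z, Mul(-1, x)), -1), Mul(-1, x)))
Pow(Add(Mul(Add(-602466, Function('A')(67, -134)), Pow(Add(707439, 614), -1)), -615324), Rational(1, 2)) = Pow(Add(Mul(Add(-602466, Mul(Pow(Add(2, -134, Mul(-1, 67)), -1), Add(1, Mul(-1, Add(3, 67), Add(2, -134, Mul(-1, 67)))))), Pow(Add(707439, 614), -1)), -615324), Rational(1, 2)) = Pow(Add(Mul(Add(-602466, Mul(Pow(Add(2, -134, -67), -1), Add(1, Mul(-1, 70, Add(2, -134, -67))))), Pow(708053, -1)), -615324), Rational(1, 2)) = Pow(Add(Mul(Add(-602466, Mul(Pow(-199, -1), Add(1, Mul(-1, 70, -199)))), Rational(1, 708053)), -615324), Rational(1, 2)) = Pow(Add(Mul(Add(-602466, Mul(Rational(-1, 199), Add(1, 13930))), Rational(1, 708053)), -615324), Rational(1, 2)) = Pow(Add(Mul(Add(-602466, Mul(Rational(-1, 199), 13931)), Rational(1, 708053)), -615324), Rational(1, 2)) = Pow(Add(Mul(Add(-602466, Rational(-13931, 199)), Rational(1, 708053)), -615324), Rational(1, 2)) = Pow(Add(Mul(Rational(-119904665, 199), Rational(1, 708053)), -615324), Rational(1, 2)) = Pow(Add(Rational(-119904665, 140902547), -615324), Rational(1, 2)) = Pow(Rational(-86700838734893, 140902547), Rational(1, 2)) = Mul(Rational(1, 140902547), I, Pow(12216369004782681472471, Rational(1, 2)))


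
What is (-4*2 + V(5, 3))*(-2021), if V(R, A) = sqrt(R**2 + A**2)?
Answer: 16168 - 2021*sqrt(34) ≈ 4383.6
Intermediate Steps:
V(R, A) = sqrt(A**2 + R**2)
(-4*2 + V(5, 3))*(-2021) = (-4*2 + sqrt(3**2 + 5**2))*(-2021) = (-8 + sqrt(9 + 25))*(-2021) = (-8 + sqrt(34))*(-2021) = 16168 - 2021*sqrt(34)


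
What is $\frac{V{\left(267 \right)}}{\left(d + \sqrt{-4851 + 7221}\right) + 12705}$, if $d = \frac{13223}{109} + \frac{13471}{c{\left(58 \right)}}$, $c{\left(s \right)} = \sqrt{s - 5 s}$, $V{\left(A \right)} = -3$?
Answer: $- \frac{37932}{162175888 + 12644 \sqrt{2370} - 1468339 i \sqrt{58}} \approx -0.00023192 - 1.5931 \cdot 10^{-5} i$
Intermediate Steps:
$c{\left(s \right)} = 2 \sqrt{- s}$ ($c{\left(s \right)} = \sqrt{- 4 s} = 2 \sqrt{- s}$)
$d = \frac{13223}{109} - \frac{13471 i \sqrt{58}}{116}$ ($d = \frac{13223}{109} + \frac{13471}{2 \sqrt{\left(-1\right) 58}} = 13223 \cdot \frac{1}{109} + \frac{13471}{2 \sqrt{-58}} = \frac{13223}{109} + \frac{13471}{2 i \sqrt{58}} = \frac{13223}{109} + 13471 \left(- \frac{i \sqrt{58}}{116}\right) = \frac{13223}{109} - \frac{13471 i \sqrt{58}}{116} \approx 121.31 - 884.41 i$)
$\frac{V{\left(267 \right)}}{\left(d + \sqrt{-4851 + 7221}\right) + 12705} = - \frac{3}{\left(\left(\frac{13223}{109} - \frac{13471 i \sqrt{58}}{116}\right) + \sqrt{-4851 + 7221}\right) + 12705} = - \frac{3}{\left(\left(\frac{13223}{109} - \frac{13471 i \sqrt{58}}{116}\right) + \sqrt{2370}\right) + 12705} = - \frac{3}{\left(\frac{13223}{109} + \sqrt{2370} - \frac{13471 i \sqrt{58}}{116}\right) + 12705} = - \frac{3}{\frac{1398068}{109} + \sqrt{2370} - \frac{13471 i \sqrt{58}}{116}}$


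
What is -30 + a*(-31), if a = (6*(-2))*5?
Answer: 1830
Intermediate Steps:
a = -60 (a = -12*5 = -60)
-30 + a*(-31) = -30 - 60*(-31) = -30 + 1860 = 1830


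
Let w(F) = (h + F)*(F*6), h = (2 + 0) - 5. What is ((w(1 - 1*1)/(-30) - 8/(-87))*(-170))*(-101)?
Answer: 137360/87 ≈ 1578.8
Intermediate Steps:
h = -3 (h = 2 - 5 = -3)
w(F) = 6*F*(-3 + F) (w(F) = (-3 + F)*(F*6) = (-3 + F)*(6*F) = 6*F*(-3 + F))
((w(1 - 1*1)/(-30) - 8/(-87))*(-170))*(-101) = (((6*(1 - 1*1)*(-3 + (1 - 1*1)))/(-30) - 8/(-87))*(-170))*(-101) = (((6*(1 - 1)*(-3 + (1 - 1)))*(-1/30) - 8*(-1/87))*(-170))*(-101) = (((6*0*(-3 + 0))*(-1/30) + 8/87)*(-170))*(-101) = (((6*0*(-3))*(-1/30) + 8/87)*(-170))*(-101) = ((0*(-1/30) + 8/87)*(-170))*(-101) = ((0 + 8/87)*(-170))*(-101) = ((8/87)*(-170))*(-101) = -1360/87*(-101) = 137360/87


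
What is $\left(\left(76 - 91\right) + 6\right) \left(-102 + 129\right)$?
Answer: $-243$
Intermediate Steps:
$\left(\left(76 - 91\right) + 6\right) \left(-102 + 129\right) = \left(-15 + 6\right) 27 = \left(-9\right) 27 = -243$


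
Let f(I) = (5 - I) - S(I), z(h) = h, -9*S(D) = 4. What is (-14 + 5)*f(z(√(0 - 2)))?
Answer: -49 + 9*I*√2 ≈ -49.0 + 12.728*I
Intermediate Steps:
S(D) = -4/9 (S(D) = -⅑*4 = -4/9)
f(I) = 49/9 - I (f(I) = (5 - I) - 1*(-4/9) = (5 - I) + 4/9 = 49/9 - I)
(-14 + 5)*f(z(√(0 - 2))) = (-14 + 5)*(49/9 - √(0 - 2)) = -9*(49/9 - √(-2)) = -9*(49/9 - I*√2) = -49 + 9*I*√2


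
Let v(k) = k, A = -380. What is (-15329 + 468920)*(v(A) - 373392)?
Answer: -169539615252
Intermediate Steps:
(-15329 + 468920)*(v(A) - 373392) = (-15329 + 468920)*(-380 - 373392) = 453591*(-373772) = -169539615252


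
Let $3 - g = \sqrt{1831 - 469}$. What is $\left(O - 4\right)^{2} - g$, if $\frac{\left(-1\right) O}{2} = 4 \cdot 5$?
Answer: $1933 + \sqrt{1362} \approx 1969.9$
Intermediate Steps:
$O = -40$ ($O = - 2 \cdot 4 \cdot 5 = \left(-2\right) 20 = -40$)
$g = 3 - \sqrt{1362}$ ($g = 3 - \sqrt{1831 - 469} = 3 - \sqrt{1362} \approx -33.905$)
$\left(O - 4\right)^{2} - g = \left(-40 - 4\right)^{2} - \left(3 - \sqrt{1362}\right) = \left(-44\right)^{2} - \left(3 - \sqrt{1362}\right) = 1936 - \left(3 - \sqrt{1362}\right) = 1933 + \sqrt{1362}$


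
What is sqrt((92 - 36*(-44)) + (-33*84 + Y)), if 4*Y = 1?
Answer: 3*I*sqrt(487)/2 ≈ 33.102*I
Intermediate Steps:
Y = 1/4 (Y = (1/4)*1 = 1/4 ≈ 0.25000)
sqrt((92 - 36*(-44)) + (-33*84 + Y)) = sqrt((92 - 36*(-44)) + (-33*84 + 1/4)) = sqrt((92 + 1584) + (-2772 + 1/4)) = sqrt(1676 - 11087/4) = sqrt(-4383/4) = 3*I*sqrt(487)/2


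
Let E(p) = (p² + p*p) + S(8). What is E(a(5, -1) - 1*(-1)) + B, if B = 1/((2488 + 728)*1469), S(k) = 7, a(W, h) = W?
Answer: 373220017/4724304 ≈ 79.000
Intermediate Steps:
E(p) = 7 + 2*p² (E(p) = (p² + p*p) + 7 = (p² + p²) + 7 = 2*p² + 7 = 7 + 2*p²)
B = 1/4724304 (B = (1/1469)/3216 = (1/3216)*(1/1469) = 1/4724304 ≈ 2.1167e-7)
E(a(5, -1) - 1*(-1)) + B = (7 + 2*(5 - 1*(-1))²) + 1/4724304 = (7 + 2*(5 + 1)²) + 1/4724304 = (7 + 2*6²) + 1/4724304 = (7 + 2*36) + 1/4724304 = (7 + 72) + 1/4724304 = 79 + 1/4724304 = 373220017/4724304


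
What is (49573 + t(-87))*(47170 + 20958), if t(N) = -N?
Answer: 3383236480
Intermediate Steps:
(49573 + t(-87))*(47170 + 20958) = (49573 - 1*(-87))*(47170 + 20958) = (49573 + 87)*68128 = 49660*68128 = 3383236480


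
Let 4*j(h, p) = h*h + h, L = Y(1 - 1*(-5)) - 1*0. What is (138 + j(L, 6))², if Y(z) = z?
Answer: 88209/4 ≈ 22052.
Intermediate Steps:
L = 6 (L = (1 - 1*(-5)) - 1*0 = (1 + 5) + 0 = 6 + 0 = 6)
j(h, p) = h/4 + h²/4 (j(h, p) = (h*h + h)/4 = (h² + h)/4 = (h + h²)/4 = h/4 + h²/4)
(138 + j(L, 6))² = (138 + (¼)*6*(1 + 6))² = (138 + (¼)*6*7)² = (138 + 21/2)² = (297/2)² = 88209/4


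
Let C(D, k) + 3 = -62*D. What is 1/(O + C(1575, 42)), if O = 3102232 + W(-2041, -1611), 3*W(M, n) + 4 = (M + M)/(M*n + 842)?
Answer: 9866679/29645203363487 ≈ 3.3283e-7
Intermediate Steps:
W(M, n) = -4/3 + 2*M/(3*(842 + M*n)) (W(M, n) = -4/3 + ((M + M)/(M*n + 842))/3 = -4/3 + ((2*M)/(842 + M*n))/3 = -4/3 + (2*M/(842 + M*n))/3 = -4/3 + 2*M/(3*(842 + M*n)))
C(D, k) = -3 - 62*D
O = 30608714167874/9866679 (O = 3102232 + 2*(-1684 - 2041 - 2*(-2041)*(-1611))/(3*(842 - 2041*(-1611))) = 3102232 + 2*(-1684 - 2041 - 6576102)/(3*(842 + 3288051)) = 3102232 + (2/3)*(-6579827)/3288893 = 3102232 + (2/3)*(1/3288893)*(-6579827) = 3102232 - 13159654/9866679 = 30608714167874/9866679 ≈ 3.1022e+6)
1/(O + C(1575, 42)) = 1/(30608714167874/9866679 + (-3 - 62*1575)) = 1/(30608714167874/9866679 + (-3 - 97650)) = 1/(30608714167874/9866679 - 97653) = 1/(29645203363487/9866679) = 9866679/29645203363487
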